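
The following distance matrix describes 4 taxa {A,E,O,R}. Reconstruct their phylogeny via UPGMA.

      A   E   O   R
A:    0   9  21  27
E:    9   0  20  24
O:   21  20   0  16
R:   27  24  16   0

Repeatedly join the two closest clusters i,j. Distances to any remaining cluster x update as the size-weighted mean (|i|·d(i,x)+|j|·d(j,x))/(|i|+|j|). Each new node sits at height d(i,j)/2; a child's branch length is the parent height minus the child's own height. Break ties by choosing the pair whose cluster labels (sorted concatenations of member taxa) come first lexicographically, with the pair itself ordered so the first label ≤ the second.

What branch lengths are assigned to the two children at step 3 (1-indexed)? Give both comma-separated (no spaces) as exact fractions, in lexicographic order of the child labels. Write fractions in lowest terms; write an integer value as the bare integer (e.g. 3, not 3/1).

step 1: merge (A,E) at d=9; branch lengths A→9/2, E→9/2; new cluster AE
  updated: d(AE,O)=41/2, d(AE,R)=51/2
step 2: merge (O,R) at d=16; branch lengths O→8, R→8; new cluster OR
  updated: d(AE,OR)=23
step 3: merge (AE,OR) at d=23; branch lengths AE→7, OR→7/2; new cluster AEOR
final tree: ((A:9/2,E:9/2):7,(O:8,R:8):7/2)
total length: 71/2

7,7/2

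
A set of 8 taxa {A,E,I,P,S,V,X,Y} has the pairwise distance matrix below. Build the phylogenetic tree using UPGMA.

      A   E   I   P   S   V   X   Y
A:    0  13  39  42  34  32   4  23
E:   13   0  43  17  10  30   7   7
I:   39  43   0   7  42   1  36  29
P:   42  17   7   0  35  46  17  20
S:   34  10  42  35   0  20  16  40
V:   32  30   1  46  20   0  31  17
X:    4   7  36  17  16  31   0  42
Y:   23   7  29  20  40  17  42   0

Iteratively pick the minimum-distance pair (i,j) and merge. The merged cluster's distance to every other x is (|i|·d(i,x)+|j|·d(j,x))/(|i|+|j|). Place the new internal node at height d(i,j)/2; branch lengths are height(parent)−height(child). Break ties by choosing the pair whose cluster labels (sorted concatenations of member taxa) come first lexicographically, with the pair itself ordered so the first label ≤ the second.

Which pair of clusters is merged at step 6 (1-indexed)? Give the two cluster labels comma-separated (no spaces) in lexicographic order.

step 1: merge (I,V) at d=1; branch lengths I→1/2, V→1/2; new cluster IV
  updated: d(A,IV)=71/2, d(E,IV)=73/2, d(IV,P)=53/2, d(IV,S)=31, d(IV,X)=67/2, d(IV,Y)=23
step 2: merge (A,X) at d=4; branch lengths A→2, X→2; new cluster AX
  updated: d(AX,E)=10, d(AX,IV)=69/2, d(AX,P)=59/2, d(AX,S)=25, d(AX,Y)=65/2
step 3: merge (E,Y) at d=7; branch lengths E→7/2, Y→7/2; new cluster EY
  updated: d(AX,EY)=85/4, d(EY,IV)=119/4, d(EY,P)=37/2, d(EY,S)=25
step 4: merge (EY,P) at d=37/2; branch lengths EY→23/4, P→37/4; new cluster EPY
  updated: d(AX,EPY)=24, d(EPY,IV)=86/3, d(EPY,S)=85/3
step 5: merge (AX,EPY) at d=24; branch lengths AX→10, EPY→11/4; new cluster AEPXY
  updated: d(AEPXY,IV)=31, d(AEPXY,S)=27
step 6: merge (AEPXY,S) at d=27; branch lengths AEPXY→3/2, S→27/2; new cluster AEPSXY
  updated: d(AEPSXY,IV)=31
step 7: merge (AEPSXY,IV) at d=31; branch lengths AEPSXY→2, IV→15; new cluster AEIPSVXY
final tree: ((((A:2,X:2):10,((E:7/2,Y:7/2):23/4,P:37/4):11/4):3/2,S:27/2):2,(I:1/2,V:1/2):15)
total length: 287/4

AEPXY,S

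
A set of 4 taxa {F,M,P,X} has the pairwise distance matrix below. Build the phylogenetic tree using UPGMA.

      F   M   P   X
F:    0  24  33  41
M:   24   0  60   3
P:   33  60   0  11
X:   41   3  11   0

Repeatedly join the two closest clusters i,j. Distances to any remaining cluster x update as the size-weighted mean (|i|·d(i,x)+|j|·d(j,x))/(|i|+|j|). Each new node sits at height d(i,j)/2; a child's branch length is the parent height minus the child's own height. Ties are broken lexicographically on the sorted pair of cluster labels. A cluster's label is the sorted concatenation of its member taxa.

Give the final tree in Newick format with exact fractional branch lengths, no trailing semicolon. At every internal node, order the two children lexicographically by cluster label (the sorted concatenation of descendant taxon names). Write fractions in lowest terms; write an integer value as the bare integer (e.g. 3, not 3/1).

step 1: merge (M,X) at d=3; branch lengths M→3/2, X→3/2; new cluster MX
  updated: d(F,MX)=65/2, d(MX,P)=71/2
step 2: merge (F,MX) at d=65/2; branch lengths F→65/4, MX→59/4; new cluster FMX
  updated: d(FMX,P)=104/3
step 3: merge (FMX,P) at d=104/3; branch lengths FMX→13/12, P→52/3; new cluster FMPX
final tree: ((F:65/4,(M:3/2,X:3/2):59/4):13/12,P:52/3)
total length: 629/12

((F:65/4,(M:3/2,X:3/2):59/4):13/12,P:52/3)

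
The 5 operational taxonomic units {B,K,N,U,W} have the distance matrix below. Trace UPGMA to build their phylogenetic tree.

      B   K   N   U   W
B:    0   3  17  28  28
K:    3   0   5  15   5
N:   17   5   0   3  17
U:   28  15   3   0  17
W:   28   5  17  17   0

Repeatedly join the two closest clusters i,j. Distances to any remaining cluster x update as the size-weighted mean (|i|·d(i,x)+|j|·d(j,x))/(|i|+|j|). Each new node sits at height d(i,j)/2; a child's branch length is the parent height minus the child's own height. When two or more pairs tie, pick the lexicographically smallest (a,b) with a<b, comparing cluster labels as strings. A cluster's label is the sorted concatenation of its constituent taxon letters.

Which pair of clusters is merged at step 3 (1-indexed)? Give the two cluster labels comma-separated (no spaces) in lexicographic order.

BK,NU

iteration 1: select B,K (d=3); attach at lengths (3/2, 3/2); label the merged cluster BK
  updated: d(BK,N)=11, d(BK,U)=43/2, d(BK,W)=33/2
iteration 2: select N,U (d=3); attach at lengths (3/2, 3/2); label the merged cluster NU
  updated: d(BK,NU)=65/4, d(NU,W)=17
iteration 3: select BK,NU (d=65/4); attach at lengths (53/8, 53/8); label the merged cluster BKNU
  updated: d(BKNU,W)=67/4
iteration 4: select BKNU,W (d=67/4); attach at lengths (1/4, 67/8); label the merged cluster BKNUW
final tree: (((B:3/2,K:3/2):53/8,(N:3/2,U:3/2):53/8):1/4,W:67/8)
total length: 223/8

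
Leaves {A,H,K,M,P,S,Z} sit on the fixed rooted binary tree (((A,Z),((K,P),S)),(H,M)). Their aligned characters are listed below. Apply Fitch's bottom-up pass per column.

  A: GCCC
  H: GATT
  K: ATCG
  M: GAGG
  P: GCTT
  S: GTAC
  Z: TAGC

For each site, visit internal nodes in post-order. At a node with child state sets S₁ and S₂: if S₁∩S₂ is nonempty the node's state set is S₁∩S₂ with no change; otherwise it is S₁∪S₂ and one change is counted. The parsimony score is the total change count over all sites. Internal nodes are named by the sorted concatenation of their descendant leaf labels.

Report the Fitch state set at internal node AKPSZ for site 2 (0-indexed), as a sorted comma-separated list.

AZ@0: {G} ∪ {T} = {G,T} (union, +1)
KP@0: {A} ∪ {G} = {A,G} (union, +1)
KPS@0: {A,G} ∩ {G} = {G} (intersection, +0)
AKPSZ@0: {G,T} ∩ {G} = {G} (intersection, +0)
HM@0: {G} ∩ {G} = {G} (intersection, +0)
AHKMPSZ@0: {G} ∩ {G} = {G} (intersection, +0)
AZ@1: {C} ∪ {A} = {A,C} (union, +1)
KP@1: {T} ∪ {C} = {C,T} (union, +1)
KPS@1: {C,T} ∩ {T} = {T} (intersection, +0)
AKPSZ@1: {A,C} ∪ {T} = {A,C,T} (union, +1)
HM@1: {A} ∩ {A} = {A} (intersection, +0)
AHKMPSZ@1: {A,C,T} ∩ {A} = {A} (intersection, +0)
AZ@2: {C} ∪ {G} = {C,G} (union, +1)
KP@2: {C} ∪ {T} = {C,T} (union, +1)
KPS@2: {C,T} ∪ {A} = {A,C,T} (union, +1)
AKPSZ@2: {C,G} ∩ {A,C,T} = {C} (intersection, +0)
HM@2: {T} ∪ {G} = {G,T} (union, +1)
AHKMPSZ@2: {C} ∪ {G,T} = {C,G,T} (union, +1)
AZ@3: {C} ∩ {C} = {C} (intersection, +0)
KP@3: {G} ∪ {T} = {G,T} (union, +1)
KPS@3: {G,T} ∪ {C} = {C,G,T} (union, +1)
AKPSZ@3: {C} ∩ {C,G,T} = {C} (intersection, +0)
HM@3: {T} ∪ {G} = {G,T} (union, +1)
AHKMPSZ@3: {C} ∪ {G,T} = {C,G,T} (union, +1)
per-site changes: [2, 3, 5, 4]; total = 14

C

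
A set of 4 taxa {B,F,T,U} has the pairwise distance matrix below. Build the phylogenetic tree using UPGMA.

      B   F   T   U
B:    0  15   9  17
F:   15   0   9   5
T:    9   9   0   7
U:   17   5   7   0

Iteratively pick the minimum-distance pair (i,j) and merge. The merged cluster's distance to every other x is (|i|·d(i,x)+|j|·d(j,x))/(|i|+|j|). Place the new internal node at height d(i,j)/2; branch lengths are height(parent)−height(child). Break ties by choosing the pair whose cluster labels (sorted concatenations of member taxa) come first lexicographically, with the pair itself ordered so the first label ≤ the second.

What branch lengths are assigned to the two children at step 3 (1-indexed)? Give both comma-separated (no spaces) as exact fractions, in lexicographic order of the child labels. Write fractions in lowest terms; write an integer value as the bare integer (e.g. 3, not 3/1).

1. join F+U (d=5) ⇒ FU; edges |F|=5/2, |U|=5/2
  updated: d(B,FU)=16, d(FU,T)=8
2. join FU+T (d=8) ⇒ FTU; edges |FU|=3/2, |T|=4
  updated: d(B,FTU)=41/3
3. join B+FTU (d=41/3) ⇒ BFTU; edges |B|=41/6, |FTU|=17/6
final tree: (B:41/6,((F:5/2,U:5/2):3/2,T:4):17/6)
total length: 121/6

41/6,17/6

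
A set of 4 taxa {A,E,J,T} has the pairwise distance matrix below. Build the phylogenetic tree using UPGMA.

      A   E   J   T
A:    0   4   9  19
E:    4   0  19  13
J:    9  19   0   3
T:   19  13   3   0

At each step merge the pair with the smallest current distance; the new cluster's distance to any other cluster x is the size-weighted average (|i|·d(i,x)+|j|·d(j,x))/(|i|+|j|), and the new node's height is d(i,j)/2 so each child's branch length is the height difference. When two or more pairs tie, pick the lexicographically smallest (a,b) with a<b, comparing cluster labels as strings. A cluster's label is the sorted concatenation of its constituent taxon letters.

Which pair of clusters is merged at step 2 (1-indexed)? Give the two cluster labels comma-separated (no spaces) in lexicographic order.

iteration 1: select J,T (d=3); attach at lengths (3/2, 3/2); label the merged cluster JT
  updated: d(A,JT)=14, d(E,JT)=16
iteration 2: select A,E (d=4); attach at lengths (2, 2); label the merged cluster AE
  updated: d(AE,JT)=15
iteration 3: select AE,JT (d=15); attach at lengths (11/2, 6); label the merged cluster AEJT
final tree: ((A:2,E:2):11/2,(J:3/2,T:3/2):6)
total length: 37/2

A,E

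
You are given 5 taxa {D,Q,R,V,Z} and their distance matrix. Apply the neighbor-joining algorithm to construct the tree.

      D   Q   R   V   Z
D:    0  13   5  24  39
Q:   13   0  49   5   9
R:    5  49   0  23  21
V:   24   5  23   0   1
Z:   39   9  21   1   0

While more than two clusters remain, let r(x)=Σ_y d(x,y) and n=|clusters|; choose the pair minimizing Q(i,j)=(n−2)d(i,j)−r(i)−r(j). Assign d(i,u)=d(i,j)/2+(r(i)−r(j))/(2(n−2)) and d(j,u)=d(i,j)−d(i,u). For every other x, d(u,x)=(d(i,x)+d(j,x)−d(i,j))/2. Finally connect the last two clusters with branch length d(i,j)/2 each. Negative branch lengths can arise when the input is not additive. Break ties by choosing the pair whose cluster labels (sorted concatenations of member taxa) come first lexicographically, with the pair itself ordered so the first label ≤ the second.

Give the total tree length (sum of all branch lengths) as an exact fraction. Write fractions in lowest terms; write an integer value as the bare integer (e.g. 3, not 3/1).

283/8

iteration 1: select D,R (d=5, Q=-164); attach at lengths (-1/3, 16/3); label the merged cluster DR
  updated: d(DR,Q)=57/2, d(DR,V)=21, d(DR,Z)=55/2
iteration 2: select DR,Q (d=57/2, Q=-125/2); attach at lengths (183/8, 45/8); label the merged cluster DQR
  updated: d(DQR,V)=-5/4, d(DQR,Z)=4
iteration 3: select DQR,V (d=-5/4, Q=-15/4); attach at lengths (7/8, -17/8); label the merged cluster DQRV
  updated: d(DQRV,Z)=25/8
iteration 4: select DQRV,Z (d=25/8); attach at lengths (25/16, 25/16); label the merged cluster DQRVZ
final tree: ((((D:-1/3,R:16/3):183/8,Q:45/8):7/8,V:-17/8):25/16,Z:25/16)
total length: 283/8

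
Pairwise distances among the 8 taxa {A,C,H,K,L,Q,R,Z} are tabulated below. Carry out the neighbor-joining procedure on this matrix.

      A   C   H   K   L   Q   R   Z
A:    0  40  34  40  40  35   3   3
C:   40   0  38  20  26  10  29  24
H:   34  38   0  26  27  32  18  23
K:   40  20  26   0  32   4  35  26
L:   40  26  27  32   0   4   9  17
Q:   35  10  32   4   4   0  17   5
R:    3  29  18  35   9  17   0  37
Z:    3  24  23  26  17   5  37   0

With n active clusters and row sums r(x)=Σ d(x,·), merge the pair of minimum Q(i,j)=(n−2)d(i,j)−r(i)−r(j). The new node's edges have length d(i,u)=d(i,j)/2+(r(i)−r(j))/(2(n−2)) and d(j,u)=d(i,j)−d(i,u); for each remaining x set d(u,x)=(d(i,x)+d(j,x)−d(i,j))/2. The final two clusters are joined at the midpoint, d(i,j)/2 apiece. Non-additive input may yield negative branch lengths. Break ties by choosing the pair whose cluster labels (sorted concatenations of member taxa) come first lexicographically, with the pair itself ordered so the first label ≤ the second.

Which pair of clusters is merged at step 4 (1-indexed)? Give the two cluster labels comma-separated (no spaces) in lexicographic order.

step 1: merge (A,R) at d=3, Q=-325; branch lengths A→65/12, R→-29/12; new cluster AR
  updated: d(AR,C)=33, d(AR,H)=49/2, d(AR,K)=36, d(AR,L)=23, d(AR,Q)=49/2, d(AR,Z)=37/2
step 2: merge (AR,H) at d=49/2, Q=-415/2; branch lengths AR→223/20, H→267/20; new cluster AHR
  updated: d(AHR,C)=93/4, d(AHR,K)=75/4, d(AHR,L)=51/4, d(AHR,Q)=16, d(AHR,Z)=17/2
step 3: merge (AHR,Z) at d=17/2, Q=-503/4; branch lengths AHR→131/32, Z→141/32; new cluster AHRZ
  updated: d(AHRZ,C)=155/8, d(AHRZ,K)=145/8, d(AHRZ,L)=85/8, d(AHRZ,Q)=25/4
step 4: merge (AHRZ,L) at d=85/8, Q=-761/8; branch lengths AHRZ→109/48, L→401/48; new cluster AHLRZ
  updated: d(AHLRZ,C)=139/8, d(AHLRZ,K)=79/4, d(AHLRZ,Q)=-3/16
step 5: merge (AHLRZ,Q) at d=-3/16, Q=-409/8; branch lengths AHLRZ→91/16, Q→-47/8; new cluster AHLQRZ
  updated: d(AHLQRZ,C)=441/32, d(AHLQRZ,K)=383/32
step 6: merge (AHLQRZ,C) at d=441/32, Q=-183/4; branch lengths AHLQRZ→23/8, C→349/32; new cluster ACHLQRZ
  updated: d(ACHLQRZ,K)=291/32
step 7: merge (ACHLQRZ,K) at d=291/32; branch lengths ACHLQRZ→291/64, K→291/64; new cluster ACHKLQRZ
final tree: (((((((A:65/12,R:-29/12):223/20,H:267/20):131/32,Z:141/32):109/48,L:401/48):91/16,Q:-47/8):23/8,C:349/32):291/64,K:291/64)
total length: 1109/16

AHRZ,L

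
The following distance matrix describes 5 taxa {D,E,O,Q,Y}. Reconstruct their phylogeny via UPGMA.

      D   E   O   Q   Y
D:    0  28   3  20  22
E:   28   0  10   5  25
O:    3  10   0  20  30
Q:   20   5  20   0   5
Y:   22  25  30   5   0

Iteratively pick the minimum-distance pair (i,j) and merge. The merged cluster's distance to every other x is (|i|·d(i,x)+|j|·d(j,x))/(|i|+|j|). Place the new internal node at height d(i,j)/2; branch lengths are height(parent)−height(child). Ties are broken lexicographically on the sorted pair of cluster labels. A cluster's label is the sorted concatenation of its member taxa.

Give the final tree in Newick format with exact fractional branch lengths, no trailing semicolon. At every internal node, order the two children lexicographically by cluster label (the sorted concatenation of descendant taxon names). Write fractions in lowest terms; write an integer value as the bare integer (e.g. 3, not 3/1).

((D:3/2,O:3/2):28/3,((E:5/2,Q:5/2):5,Y:15/2):10/3)

iteration 1: select D,O (d=3); attach at lengths (3/2, 3/2); label the merged cluster DO
  updated: d(DO,E)=19, d(DO,Q)=20, d(DO,Y)=26
iteration 2: select E,Q (d=5); attach at lengths (5/2, 5/2); label the merged cluster EQ
  updated: d(DO,EQ)=39/2, d(EQ,Y)=15
iteration 3: select EQ,Y (d=15); attach at lengths (5, 15/2); label the merged cluster EQY
  updated: d(DO,EQY)=65/3
iteration 4: select DO,EQY (d=65/3); attach at lengths (28/3, 10/3); label the merged cluster DEOQY
final tree: ((D:3/2,O:3/2):28/3,((E:5/2,Q:5/2):5,Y:15/2):10/3)
total length: 199/6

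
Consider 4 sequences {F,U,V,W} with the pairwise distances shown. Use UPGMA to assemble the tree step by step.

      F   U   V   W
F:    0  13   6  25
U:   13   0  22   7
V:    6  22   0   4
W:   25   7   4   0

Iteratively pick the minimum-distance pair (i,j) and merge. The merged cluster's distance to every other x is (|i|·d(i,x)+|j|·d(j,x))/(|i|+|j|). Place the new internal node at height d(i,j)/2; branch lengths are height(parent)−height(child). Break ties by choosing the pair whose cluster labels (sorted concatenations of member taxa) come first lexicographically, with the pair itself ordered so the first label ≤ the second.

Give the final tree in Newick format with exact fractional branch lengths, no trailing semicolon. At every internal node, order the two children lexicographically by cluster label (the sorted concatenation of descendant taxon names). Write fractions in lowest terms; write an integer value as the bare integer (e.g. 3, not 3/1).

1. join V+W (d=4) ⇒ VW; edges |V|=2, |W|=2
  updated: d(F,VW)=31/2, d(U,VW)=29/2
2. join F+U (d=13) ⇒ FU; edges |F|=13/2, |U|=13/2
  updated: d(FU,VW)=15
3. join FU+VW (d=15) ⇒ FUVW; edges |FU|=1, |VW|=11/2
final tree: ((F:13/2,U:13/2):1,(V:2,W:2):11/2)
total length: 47/2

((F:13/2,U:13/2):1,(V:2,W:2):11/2)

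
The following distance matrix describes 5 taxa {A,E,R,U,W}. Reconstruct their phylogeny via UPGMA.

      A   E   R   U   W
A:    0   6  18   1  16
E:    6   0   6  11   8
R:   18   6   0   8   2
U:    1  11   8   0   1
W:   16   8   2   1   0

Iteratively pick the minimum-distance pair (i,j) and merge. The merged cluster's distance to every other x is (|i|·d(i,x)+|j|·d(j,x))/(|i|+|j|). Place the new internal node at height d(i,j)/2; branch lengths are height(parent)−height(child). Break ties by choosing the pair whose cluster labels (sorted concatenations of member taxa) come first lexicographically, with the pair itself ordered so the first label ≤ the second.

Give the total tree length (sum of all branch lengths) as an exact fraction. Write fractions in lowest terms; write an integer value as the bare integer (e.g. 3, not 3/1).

15

step 1: merge (A,U) at d=1; branch lengths A→1/2, U→1/2; new cluster AU
  updated: d(AU,E)=17/2, d(AU,R)=13, d(AU,W)=17/2
step 2: merge (R,W) at d=2; branch lengths R→1, W→1; new cluster RW
  updated: d(AU,RW)=43/4, d(E,RW)=7
step 3: merge (E,RW) at d=7; branch lengths E→7/2, RW→5/2; new cluster ERW
  updated: d(AU,ERW)=10
step 4: merge (AU,ERW) at d=10; branch lengths AU→9/2, ERW→3/2; new cluster AERUW
final tree: ((A:1/2,U:1/2):9/2,(E:7/2,(R:1,W:1):5/2):3/2)
total length: 15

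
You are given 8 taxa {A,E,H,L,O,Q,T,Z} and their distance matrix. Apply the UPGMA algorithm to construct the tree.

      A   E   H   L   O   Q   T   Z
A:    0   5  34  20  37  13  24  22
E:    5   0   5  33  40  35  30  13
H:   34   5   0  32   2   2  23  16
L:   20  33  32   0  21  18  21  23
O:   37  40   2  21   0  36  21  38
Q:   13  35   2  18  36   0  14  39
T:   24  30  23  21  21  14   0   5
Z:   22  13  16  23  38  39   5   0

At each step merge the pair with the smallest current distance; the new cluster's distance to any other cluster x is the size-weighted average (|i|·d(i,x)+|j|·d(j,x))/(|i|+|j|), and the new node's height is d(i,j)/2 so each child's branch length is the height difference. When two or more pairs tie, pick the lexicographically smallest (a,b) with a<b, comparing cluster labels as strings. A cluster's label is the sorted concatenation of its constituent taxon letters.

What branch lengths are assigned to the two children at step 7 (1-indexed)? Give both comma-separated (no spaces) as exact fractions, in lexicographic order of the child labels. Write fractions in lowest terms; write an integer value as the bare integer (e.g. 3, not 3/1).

iteration 1: select H,O (d=2); attach at lengths (1, 1); label the merged cluster HO
  updated: d(A,HO)=71/2, d(E,HO)=45/2, d(HO,L)=53/2, d(HO,Q)=19, d(HO,T)=22, d(HO,Z)=27
iteration 2: select A,E (d=5); attach at lengths (5/2, 5/2); label the merged cluster AE
  updated: d(AE,HO)=29, d(AE,L)=53/2, d(AE,Q)=24, d(AE,T)=27, d(AE,Z)=35/2
iteration 3: select T,Z (d=5); attach at lengths (5/2, 5/2); label the merged cluster TZ
  updated: d(AE,TZ)=89/4, d(HO,TZ)=49/2, d(L,TZ)=22, d(Q,TZ)=53/2
iteration 4: select L,Q (d=18); attach at lengths (9, 9); label the merged cluster LQ
  updated: d(AE,LQ)=101/4, d(HO,LQ)=91/4, d(LQ,TZ)=97/4
iteration 5: select AE,TZ (d=89/4); attach at lengths (69/8, 69/8); label the merged cluster AETZ
  updated: d(AETZ,HO)=107/4, d(AETZ,LQ)=99/4
iteration 6: select HO,LQ (d=91/4); attach at lengths (83/8, 19/8); label the merged cluster HLOQ
  updated: d(AETZ,HLOQ)=103/4
iteration 7: select AETZ,HLOQ (d=103/4); attach at lengths (7/4, 3/2); label the merged cluster AEHLOQTZ
final tree: (((A:5/2,E:5/2):69/8,(T:5/2,Z:5/2):69/8):7/4,((H:1,O:1):83/8,(L:9,Q:9):19/8):3/2)
total length: 253/4

7/4,3/2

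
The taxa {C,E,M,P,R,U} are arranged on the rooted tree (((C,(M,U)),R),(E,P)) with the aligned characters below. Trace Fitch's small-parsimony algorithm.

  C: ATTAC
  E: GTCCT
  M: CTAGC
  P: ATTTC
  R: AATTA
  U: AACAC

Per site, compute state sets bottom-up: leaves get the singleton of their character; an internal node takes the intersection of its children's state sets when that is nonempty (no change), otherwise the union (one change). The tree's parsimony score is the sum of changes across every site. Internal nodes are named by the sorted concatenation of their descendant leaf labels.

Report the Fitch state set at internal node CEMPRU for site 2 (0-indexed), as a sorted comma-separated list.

T

site 0, node MU: M={C} ∪ U={A} → {A,C} (+1)
site 0, node CMU: C={A} ∩ MU={A,C} → {A} (+0)
site 0, node CMRU: CMU={A} ∩ R={A} → {A} (+0)
site 0, node EP: E={G} ∪ P={A} → {A,G} (+1)
site 0, node CEMPRU: CMRU={A} ∩ EP={A,G} → {A} (+0)
site 1, node MU: M={T} ∪ U={A} → {A,T} (+1)
site 1, node CMU: C={T} ∩ MU={A,T} → {T} (+0)
site 1, node CMRU: CMU={T} ∪ R={A} → {A,T} (+1)
site 1, node EP: E={T} ∩ P={T} → {T} (+0)
site 1, node CEMPRU: CMRU={A,T} ∩ EP={T} → {T} (+0)
site 2, node MU: M={A} ∪ U={C} → {A,C} (+1)
site 2, node CMU: C={T} ∪ MU={A,C} → {A,C,T} (+1)
site 2, node CMRU: CMU={A,C,T} ∩ R={T} → {T} (+0)
site 2, node EP: E={C} ∪ P={T} → {C,T} (+1)
site 2, node CEMPRU: CMRU={T} ∩ EP={C,T} → {T} (+0)
site 3, node MU: M={G} ∪ U={A} → {A,G} (+1)
site 3, node CMU: C={A} ∩ MU={A,G} → {A} (+0)
site 3, node CMRU: CMU={A} ∪ R={T} → {A,T} (+1)
site 3, node EP: E={C} ∪ P={T} → {C,T} (+1)
site 3, node CEMPRU: CMRU={A,T} ∩ EP={C,T} → {T} (+0)
site 4, node MU: M={C} ∩ U={C} → {C} (+0)
site 4, node CMU: C={C} ∩ MU={C} → {C} (+0)
site 4, node CMRU: CMU={C} ∪ R={A} → {A,C} (+1)
site 4, node EP: E={T} ∪ P={C} → {C,T} (+1)
site 4, node CEMPRU: CMRU={A,C} ∩ EP={C,T} → {C} (+0)
per-site changes: [2, 2, 3, 3, 2]; total = 12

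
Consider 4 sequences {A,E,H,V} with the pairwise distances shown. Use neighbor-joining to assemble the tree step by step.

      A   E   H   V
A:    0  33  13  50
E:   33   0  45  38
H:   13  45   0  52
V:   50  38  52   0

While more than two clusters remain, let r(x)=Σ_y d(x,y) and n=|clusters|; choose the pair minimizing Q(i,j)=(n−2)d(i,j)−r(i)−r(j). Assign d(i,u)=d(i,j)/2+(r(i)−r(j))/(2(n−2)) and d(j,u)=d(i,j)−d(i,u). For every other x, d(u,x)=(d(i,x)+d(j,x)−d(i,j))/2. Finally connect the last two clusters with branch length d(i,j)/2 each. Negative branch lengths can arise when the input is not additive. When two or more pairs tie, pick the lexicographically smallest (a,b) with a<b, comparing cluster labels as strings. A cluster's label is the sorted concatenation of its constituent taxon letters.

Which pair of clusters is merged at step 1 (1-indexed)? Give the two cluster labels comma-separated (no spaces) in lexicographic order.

iteration 1: select A,H (d=13, Q=-180); attach at lengths (3, 10); label the merged cluster AH
  updated: d(AH,E)=65/2, d(AH,V)=89/2
iteration 2: select AH,E (d=65/2, Q=-115); attach at lengths (39/2, 13); label the merged cluster AEH
  updated: d(AEH,V)=25
iteration 3: select AEH,V (d=25); attach at lengths (25/2, 25/2); label the merged cluster AEHV
final tree: (((A:3,H:10):39/2,E:13):25/2,V:25/2)
total length: 141/2

A,H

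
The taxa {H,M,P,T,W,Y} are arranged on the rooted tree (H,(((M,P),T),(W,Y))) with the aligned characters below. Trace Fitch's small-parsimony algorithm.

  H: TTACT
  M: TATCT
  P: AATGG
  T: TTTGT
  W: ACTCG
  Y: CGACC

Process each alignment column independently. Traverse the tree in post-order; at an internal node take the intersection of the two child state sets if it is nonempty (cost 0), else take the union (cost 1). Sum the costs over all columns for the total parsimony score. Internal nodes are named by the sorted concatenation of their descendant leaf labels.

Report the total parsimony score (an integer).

13

site 0, node MP: M={T} ∪ P={A} → {A,T} (+1)
site 0, node MPT: MP={A,T} ∩ T={T} → {T} (+0)
site 0, node WY: W={A} ∪ Y={C} → {A,C} (+1)
site 0, node MPTWY: MPT={T} ∪ WY={A,C} → {A,C,T} (+1)
site 0, node HMPTWY: H={T} ∩ MPTWY={A,C,T} → {T} (+0)
site 1, node MP: M={A} ∩ P={A} → {A} (+0)
site 1, node MPT: MP={A} ∪ T={T} → {A,T} (+1)
site 1, node WY: W={C} ∪ Y={G} → {C,G} (+1)
site 1, node MPTWY: MPT={A,T} ∪ WY={C,G} → {A,C,G,T} (+1)
site 1, node HMPTWY: H={T} ∩ MPTWY={A,C,G,T} → {T} (+0)
site 2, node MP: M={T} ∩ P={T} → {T} (+0)
site 2, node MPT: MP={T} ∩ T={T} → {T} (+0)
site 2, node WY: W={T} ∪ Y={A} → {A,T} (+1)
site 2, node MPTWY: MPT={T} ∩ WY={A,T} → {T} (+0)
site 2, node HMPTWY: H={A} ∪ MPTWY={T} → {A,T} (+1)
site 3, node MP: M={C} ∪ P={G} → {C,G} (+1)
site 3, node MPT: MP={C,G} ∩ T={G} → {G} (+0)
site 3, node WY: W={C} ∩ Y={C} → {C} (+0)
site 3, node MPTWY: MPT={G} ∪ WY={C} → {C,G} (+1)
site 3, node HMPTWY: H={C} ∩ MPTWY={C,G} → {C} (+0)
site 4, node MP: M={T} ∪ P={G} → {G,T} (+1)
site 4, node MPT: MP={G,T} ∩ T={T} → {T} (+0)
site 4, node WY: W={G} ∪ Y={C} → {C,G} (+1)
site 4, node MPTWY: MPT={T} ∪ WY={C,G} → {C,G,T} (+1)
site 4, node HMPTWY: H={T} ∩ MPTWY={C,G,T} → {T} (+0)
per-site changes: [3, 3, 2, 2, 3]; total = 13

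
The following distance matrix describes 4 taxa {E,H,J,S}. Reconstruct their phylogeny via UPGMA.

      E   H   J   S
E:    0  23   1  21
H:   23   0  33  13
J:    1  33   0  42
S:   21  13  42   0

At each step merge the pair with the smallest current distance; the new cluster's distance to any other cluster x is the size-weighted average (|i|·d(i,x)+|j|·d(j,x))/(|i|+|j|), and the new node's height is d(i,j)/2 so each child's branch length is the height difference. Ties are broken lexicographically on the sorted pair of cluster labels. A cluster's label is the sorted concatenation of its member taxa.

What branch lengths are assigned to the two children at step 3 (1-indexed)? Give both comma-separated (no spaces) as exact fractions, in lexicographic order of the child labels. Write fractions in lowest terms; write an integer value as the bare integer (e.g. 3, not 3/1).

115/8,67/8

1. join E+J (d=1) ⇒ EJ; edges |E|=1/2, |J|=1/2
  updated: d(EJ,H)=28, d(EJ,S)=63/2
2. join H+S (d=13) ⇒ HS; edges |H|=13/2, |S|=13/2
  updated: d(EJ,HS)=119/4
3. join EJ+HS (d=119/4) ⇒ EHJS; edges |EJ|=115/8, |HS|=67/8
final tree: ((E:1/2,J:1/2):115/8,(H:13/2,S:13/2):67/8)
total length: 147/4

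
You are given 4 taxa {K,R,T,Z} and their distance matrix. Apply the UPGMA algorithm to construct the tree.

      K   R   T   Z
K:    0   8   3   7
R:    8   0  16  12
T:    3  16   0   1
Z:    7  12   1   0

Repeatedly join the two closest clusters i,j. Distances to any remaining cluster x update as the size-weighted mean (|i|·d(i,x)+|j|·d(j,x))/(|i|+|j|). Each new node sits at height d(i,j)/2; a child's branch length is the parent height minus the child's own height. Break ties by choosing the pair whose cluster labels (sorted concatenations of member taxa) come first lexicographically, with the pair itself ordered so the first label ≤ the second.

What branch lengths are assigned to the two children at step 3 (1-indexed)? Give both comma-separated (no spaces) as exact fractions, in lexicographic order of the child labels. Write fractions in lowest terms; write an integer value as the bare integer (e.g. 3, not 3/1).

7/2,6

iteration 1: select T,Z (d=1); attach at lengths (1/2, 1/2); label the merged cluster TZ
  updated: d(K,TZ)=5, d(R,TZ)=14
iteration 2: select K,TZ (d=5); attach at lengths (5/2, 2); label the merged cluster KTZ
  updated: d(KTZ,R)=12
iteration 3: select KTZ,R (d=12); attach at lengths (7/2, 6); label the merged cluster KRTZ
final tree: ((K:5/2,(T:1/2,Z:1/2):2):7/2,R:6)
total length: 15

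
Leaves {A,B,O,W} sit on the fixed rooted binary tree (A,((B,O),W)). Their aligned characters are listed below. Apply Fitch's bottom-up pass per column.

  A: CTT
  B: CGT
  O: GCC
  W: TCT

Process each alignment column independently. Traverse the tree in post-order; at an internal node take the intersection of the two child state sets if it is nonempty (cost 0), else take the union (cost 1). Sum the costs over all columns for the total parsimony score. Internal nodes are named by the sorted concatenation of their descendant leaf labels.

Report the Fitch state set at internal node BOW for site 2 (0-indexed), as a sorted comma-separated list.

[col 0] BO: children B:{C}, O:{G} ∪→ {C,G}; cost 1
[col 0] BOW: children BO:{C,G}, W:{T} ∪→ {C,G,T}; cost 1
[col 0] ABOW: children A:{C}, BOW:{C,G,T} ∩→ {C}; cost 0
[col 1] BO: children B:{G}, O:{C} ∪→ {C,G}; cost 1
[col 1] BOW: children BO:{C,G}, W:{C} ∩→ {C}; cost 0
[col 1] ABOW: children A:{T}, BOW:{C} ∪→ {C,T}; cost 1
[col 2] BO: children B:{T}, O:{C} ∪→ {C,T}; cost 1
[col 2] BOW: children BO:{C,T}, W:{T} ∩→ {T}; cost 0
[col 2] ABOW: children A:{T}, BOW:{T} ∩→ {T}; cost 0
per-site changes: [2, 2, 1]; total = 5

T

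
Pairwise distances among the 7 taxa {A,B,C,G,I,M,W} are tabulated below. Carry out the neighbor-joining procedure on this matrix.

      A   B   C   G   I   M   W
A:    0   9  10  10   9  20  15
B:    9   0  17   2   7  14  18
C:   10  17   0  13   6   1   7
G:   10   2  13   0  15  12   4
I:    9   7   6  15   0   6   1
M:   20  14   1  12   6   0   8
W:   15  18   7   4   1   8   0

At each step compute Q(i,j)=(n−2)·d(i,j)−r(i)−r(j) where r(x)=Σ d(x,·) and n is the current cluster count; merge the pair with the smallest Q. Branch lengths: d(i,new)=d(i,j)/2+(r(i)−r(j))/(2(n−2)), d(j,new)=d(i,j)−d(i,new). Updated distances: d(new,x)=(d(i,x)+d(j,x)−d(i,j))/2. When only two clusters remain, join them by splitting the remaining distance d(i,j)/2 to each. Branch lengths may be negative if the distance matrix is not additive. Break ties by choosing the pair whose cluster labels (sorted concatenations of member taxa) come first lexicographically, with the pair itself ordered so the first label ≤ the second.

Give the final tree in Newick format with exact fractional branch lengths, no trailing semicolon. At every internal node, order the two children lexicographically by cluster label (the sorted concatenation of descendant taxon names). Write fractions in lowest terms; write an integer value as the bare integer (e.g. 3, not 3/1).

step 1: merge (B,G) at d=2, Q=-113; branch lengths B→21/10, G→-1/10; new cluster BG
  updated: d(A,BG)=17/2, d(BG,C)=14, d(BG,I)=10, d(BG,M)=12, d(BG,W)=10
step 2: merge (A,BG) at d=17/2, Q=-83; branch lengths A→21/4, BG→13/4; new cluster ABG
  updated: d(ABG,C)=31/4, d(ABG,I)=21/4, d(ABG,M)=47/4, d(ABG,W)=33/4
step 3: merge (C,M) at d=1, Q=-91/2; branch lengths C→-1/3, M→4/3; new cluster CM
  updated: d(ABG,CM)=37/4, d(CM,I)=11/2, d(CM,W)=7
step 4: merge (ABG,CM) at d=37/4, Q=-26; branch lengths ABG→39/8, CM→35/8; new cluster ABCGM
  updated: d(ABCGM,I)=3/4, d(ABCGM,W)=3
step 5: merge (ABCGM,I) at d=3/4, Q=-19/4; branch lengths ABCGM→11/8, I→-5/8; new cluster ABCGIM
  updated: d(ABCGIM,W)=13/8
step 6: merge (ABCGIM,W) at d=13/8; branch lengths ABCGIM→13/16, W→13/16; new cluster ABCGIMW
final tree: ((((A:21/4,(B:21/10,G:-1/10):13/4):39/8,(C:-1/3,M:4/3):35/8):11/8,I:-5/8):13/16,W:13/16)
total length: 185/8

((((A:21/4,(B:21/10,G:-1/10):13/4):39/8,(C:-1/3,M:4/3):35/8):11/8,I:-5/8):13/16,W:13/16)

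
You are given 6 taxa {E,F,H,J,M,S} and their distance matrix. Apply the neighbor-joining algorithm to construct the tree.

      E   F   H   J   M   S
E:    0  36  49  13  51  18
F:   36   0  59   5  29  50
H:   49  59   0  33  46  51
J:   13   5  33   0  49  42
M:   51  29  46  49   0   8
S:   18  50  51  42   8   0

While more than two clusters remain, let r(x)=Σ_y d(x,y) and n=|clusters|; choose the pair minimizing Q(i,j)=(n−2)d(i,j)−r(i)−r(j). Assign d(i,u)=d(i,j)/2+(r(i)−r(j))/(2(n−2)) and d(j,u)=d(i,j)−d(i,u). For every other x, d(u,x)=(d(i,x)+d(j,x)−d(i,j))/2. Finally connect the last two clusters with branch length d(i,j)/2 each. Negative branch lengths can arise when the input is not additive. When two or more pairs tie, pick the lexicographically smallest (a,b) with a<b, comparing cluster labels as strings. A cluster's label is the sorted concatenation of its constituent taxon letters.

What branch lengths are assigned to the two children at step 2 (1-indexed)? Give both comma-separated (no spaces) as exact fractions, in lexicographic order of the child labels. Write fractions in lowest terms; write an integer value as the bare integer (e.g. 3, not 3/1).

iteration 1: select M,S (d=8, Q=-320); attach at lengths (23/4, 9/4); label the merged cluster MS
  updated: d(E,MS)=61/2, d(F,MS)=71/2, d(H,MS)=89/2, d(J,MS)=83/2
iteration 2: select F,J (d=5, Q=-213); attach at lengths (29/3, -14/3); label the merged cluster FJ
  updated: d(E,FJ)=22, d(FJ,H)=87/2, d(FJ,MS)=36
iteration 3: select E,FJ (d=22, Q=-159); attach at lengths (11, 11); label the merged cluster EFJ
  updated: d(EFJ,H)=141/4, d(EFJ,MS)=89/4
iteration 4: select EFJ,H (d=141/4, Q=-102); attach at lengths (13/2, 115/4); label the merged cluster EFHJ
  updated: d(EFHJ,MS)=63/4
iteration 5: select EFHJ,MS (d=63/4); attach at lengths (63/8, 63/8); label the merged cluster EFHJMS
final tree: (((E:11,(F:29/3,J:-14/3):11):13/2,H:115/4):63/8,(M:23/4,S:9/4):63/8)
total length: 86

29/3,-14/3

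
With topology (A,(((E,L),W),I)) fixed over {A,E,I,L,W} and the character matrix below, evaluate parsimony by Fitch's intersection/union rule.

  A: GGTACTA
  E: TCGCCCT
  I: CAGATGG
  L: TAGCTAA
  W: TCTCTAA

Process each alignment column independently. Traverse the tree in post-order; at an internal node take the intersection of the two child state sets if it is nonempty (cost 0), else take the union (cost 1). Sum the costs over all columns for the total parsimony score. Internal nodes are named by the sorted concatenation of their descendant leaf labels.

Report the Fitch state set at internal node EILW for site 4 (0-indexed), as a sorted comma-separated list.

T

EL@0: {T} ∩ {T} = {T} (intersection, +0)
ELW@0: {T} ∩ {T} = {T} (intersection, +0)
EILW@0: {T} ∪ {C} = {C,T} (union, +1)
AEILW@0: {G} ∪ {C,T} = {C,G,T} (union, +1)
EL@1: {C} ∪ {A} = {A,C} (union, +1)
ELW@1: {A,C} ∩ {C} = {C} (intersection, +0)
EILW@1: {C} ∪ {A} = {A,C} (union, +1)
AEILW@1: {G} ∪ {A,C} = {A,C,G} (union, +1)
EL@2: {G} ∩ {G} = {G} (intersection, +0)
ELW@2: {G} ∪ {T} = {G,T} (union, +1)
EILW@2: {G,T} ∩ {G} = {G} (intersection, +0)
AEILW@2: {T} ∪ {G} = {G,T} (union, +1)
EL@3: {C} ∩ {C} = {C} (intersection, +0)
ELW@3: {C} ∩ {C} = {C} (intersection, +0)
EILW@3: {C} ∪ {A} = {A,C} (union, +1)
AEILW@3: {A} ∩ {A,C} = {A} (intersection, +0)
EL@4: {C} ∪ {T} = {C,T} (union, +1)
ELW@4: {C,T} ∩ {T} = {T} (intersection, +0)
EILW@4: {T} ∩ {T} = {T} (intersection, +0)
AEILW@4: {C} ∪ {T} = {C,T} (union, +1)
EL@5: {C} ∪ {A} = {A,C} (union, +1)
ELW@5: {A,C} ∩ {A} = {A} (intersection, +0)
EILW@5: {A} ∪ {G} = {A,G} (union, +1)
AEILW@5: {T} ∪ {A,G} = {A,G,T} (union, +1)
EL@6: {T} ∪ {A} = {A,T} (union, +1)
ELW@6: {A,T} ∩ {A} = {A} (intersection, +0)
EILW@6: {A} ∪ {G} = {A,G} (union, +1)
AEILW@6: {A} ∩ {A,G} = {A} (intersection, +0)
per-site changes: [2, 3, 2, 1, 2, 3, 2]; total = 15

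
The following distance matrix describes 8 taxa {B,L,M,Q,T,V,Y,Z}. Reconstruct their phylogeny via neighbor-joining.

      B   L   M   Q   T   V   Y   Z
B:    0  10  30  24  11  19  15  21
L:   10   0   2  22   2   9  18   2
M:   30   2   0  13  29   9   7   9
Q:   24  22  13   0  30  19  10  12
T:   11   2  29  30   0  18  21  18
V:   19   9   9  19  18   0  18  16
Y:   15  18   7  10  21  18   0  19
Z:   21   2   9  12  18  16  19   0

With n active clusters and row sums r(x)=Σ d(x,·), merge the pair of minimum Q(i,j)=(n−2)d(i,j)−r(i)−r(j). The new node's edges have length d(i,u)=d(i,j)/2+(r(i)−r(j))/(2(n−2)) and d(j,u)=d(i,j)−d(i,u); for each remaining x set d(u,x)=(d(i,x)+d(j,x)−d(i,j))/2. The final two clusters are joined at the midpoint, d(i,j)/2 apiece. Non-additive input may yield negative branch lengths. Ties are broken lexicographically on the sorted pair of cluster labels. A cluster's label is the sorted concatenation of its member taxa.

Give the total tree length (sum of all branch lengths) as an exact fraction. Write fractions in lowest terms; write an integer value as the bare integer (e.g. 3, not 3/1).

367/8

iteration 1: select B,T (d=11, Q=-193); attach at lengths (67/12, 65/12); label the merged cluster BT
  updated: d(BT,L)=1/2, d(BT,M)=24, d(BT,Q)=43/2, d(BT,V)=13, d(BT,Y)=25/2, d(BT,Z)=14
iteration 2: select BT,L (d=1/2, Q=-273/2); attach at lengths (69/20, -59/20); label the merged cluster BLT
  updated: d(BLT,M)=51/4, d(BLT,Q)=43/2, d(BLT,V)=43/4, d(BLT,Y)=15, d(BLT,Z)=31/4
iteration 3: select Q,Y (d=10, Q=-209/2); attach at lengths (93/16, 67/16); label the merged cluster QY
  updated: d(BLT,QY)=53/4, d(M,QY)=5, d(QY,V)=27/2, d(QY,Z)=21/2
iteration 4: select BLT,Z (d=31/4, Q=-129/2); attach at lengths (49/12, 11/3); label the merged cluster BLTZ
  updated: d(BLTZ,M)=7, d(BLTZ,QY)=8, d(BLTZ,V)=19/2
iteration 5: select BLTZ,V (d=19/2, Q=-75/2); attach at lengths (23/8, 53/8); label the merged cluster BLTVZ
  updated: d(BLTVZ,M)=13/4, d(BLTVZ,QY)=6
iteration 6: select BLTVZ,M (d=13/4, Q=-57/4); attach at lengths (17/8, 9/8); label the merged cluster BLMTVZ
  updated: d(BLMTVZ,QY)=31/8
iteration 7: select BLMTVZ,QY (d=31/8); attach at lengths (31/16, 31/16); label the merged cluster BLMQTVYZ
final tree: ((((((B:67/12,T:65/12):69/20,L:-59/20):49/12,Z:11/3):23/8,V:53/8):17/8,M:9/8):31/16,(Q:93/16,Y:67/16):31/16)
total length: 367/8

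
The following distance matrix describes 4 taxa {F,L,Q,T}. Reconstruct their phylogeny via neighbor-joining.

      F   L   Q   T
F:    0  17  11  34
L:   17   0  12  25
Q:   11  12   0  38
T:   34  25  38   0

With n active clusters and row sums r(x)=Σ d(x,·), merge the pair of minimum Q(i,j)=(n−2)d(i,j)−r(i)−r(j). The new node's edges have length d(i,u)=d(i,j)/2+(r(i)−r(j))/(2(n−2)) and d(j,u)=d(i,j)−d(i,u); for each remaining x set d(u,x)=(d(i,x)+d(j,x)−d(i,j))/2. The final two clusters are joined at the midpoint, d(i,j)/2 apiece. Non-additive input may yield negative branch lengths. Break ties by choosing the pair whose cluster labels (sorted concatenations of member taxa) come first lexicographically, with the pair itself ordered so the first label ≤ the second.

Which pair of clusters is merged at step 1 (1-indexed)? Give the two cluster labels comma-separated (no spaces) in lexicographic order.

step 1: merge (F,Q) at d=11, Q=-101; branch lengths F→23/4, Q→21/4; new cluster FQ
  updated: d(FQ,L)=9, d(FQ,T)=61/2
step 2: merge (FQ,L) at d=9, Q=-129/2; branch lengths FQ→29/4, L→7/4; new cluster FLQ
  updated: d(FLQ,T)=93/4
step 3: merge (FLQ,T) at d=93/4; branch lengths FLQ→93/8, T→93/8; new cluster FLQT
final tree: (((F:23/4,Q:21/4):29/4,L:7/4):93/8,T:93/8)
total length: 173/4

F,Q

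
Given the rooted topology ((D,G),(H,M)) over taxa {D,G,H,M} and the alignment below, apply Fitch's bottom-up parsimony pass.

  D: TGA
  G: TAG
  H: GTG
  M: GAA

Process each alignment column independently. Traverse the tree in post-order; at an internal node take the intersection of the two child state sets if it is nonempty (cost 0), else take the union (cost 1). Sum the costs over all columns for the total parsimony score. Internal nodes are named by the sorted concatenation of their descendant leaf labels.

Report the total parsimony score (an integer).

5

DG@0: {T} ∩ {T} = {T} (intersection, +0)
HM@0: {G} ∩ {G} = {G} (intersection, +0)
DGHM@0: {T} ∪ {G} = {G,T} (union, +1)
DG@1: {G} ∪ {A} = {A,G} (union, +1)
HM@1: {T} ∪ {A} = {A,T} (union, +1)
DGHM@1: {A,G} ∩ {A,T} = {A} (intersection, +0)
DG@2: {A} ∪ {G} = {A,G} (union, +1)
HM@2: {G} ∪ {A} = {A,G} (union, +1)
DGHM@2: {A,G} ∩ {A,G} = {A,G} (intersection, +0)
per-site changes: [1, 2, 2]; total = 5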